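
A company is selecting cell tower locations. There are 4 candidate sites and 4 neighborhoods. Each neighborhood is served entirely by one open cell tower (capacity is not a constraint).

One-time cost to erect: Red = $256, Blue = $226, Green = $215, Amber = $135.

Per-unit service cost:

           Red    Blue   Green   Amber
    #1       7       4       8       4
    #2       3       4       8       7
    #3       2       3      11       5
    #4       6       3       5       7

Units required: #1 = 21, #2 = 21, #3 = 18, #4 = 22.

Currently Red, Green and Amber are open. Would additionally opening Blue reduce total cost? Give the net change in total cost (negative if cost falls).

Current service cost with {Red, Green, Amber}: 293.
Adding Blue: each neighborhood re-picks its cheapest; new service cost 249, saving 44.
Extra fixed cost: 226. Net change = 226 − 44 = 182.
(Totals: 899 → 1081.)

No — net change +182 (cost rises by 182).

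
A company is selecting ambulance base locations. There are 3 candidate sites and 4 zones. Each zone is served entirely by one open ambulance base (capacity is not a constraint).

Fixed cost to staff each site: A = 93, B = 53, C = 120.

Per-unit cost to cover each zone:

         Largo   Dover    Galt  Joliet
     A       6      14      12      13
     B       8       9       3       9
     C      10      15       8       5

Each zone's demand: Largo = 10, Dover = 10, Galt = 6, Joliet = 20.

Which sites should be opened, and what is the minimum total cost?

Open B only; minimum total cost 421.

For any fixed open set, each zone goes to its cheapest open site; total = fixed + service.
{B}: Largo→B 8·10=80, Dover→B 9·10=90, Galt→B 3·6=18, Joliet→B 9·20=180. Service 368; fixed 53; total 421.
{B, C}: Largo→B 8·10=80, Dover→B 9·10=90, Galt→B 3·6=18, Joliet→C 5·20=100. Service 288; fixed 173; total 461.
{A, B}: Largo→A 6·10=60, Dover→B 9·10=90, Galt→B 3·6=18, Joliet→B 9·20=180. Service 348; fixed 146; total 494.
{A, B, C}: Largo→A 6·10=60, Dover→B 9·10=90, Galt→B 3·6=18, Joliet→C 5·20=100. Service 268; fixed 266; total 534.
No other subset beats 421.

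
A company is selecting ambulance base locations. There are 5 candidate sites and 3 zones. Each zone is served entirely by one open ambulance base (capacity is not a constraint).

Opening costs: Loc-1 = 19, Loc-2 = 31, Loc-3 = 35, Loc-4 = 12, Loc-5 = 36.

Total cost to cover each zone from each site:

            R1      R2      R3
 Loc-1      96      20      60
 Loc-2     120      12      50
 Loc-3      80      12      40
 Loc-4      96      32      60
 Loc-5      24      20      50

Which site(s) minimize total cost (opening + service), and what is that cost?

Open Loc-5 only; minimum total cost 130.

For any fixed open set, each zone goes to its cheapest open site; total = fixed + service.
{Loc-5}: R1→Loc-5 24, R2→Loc-5 20, R3→Loc-5 50. Service 94; fixed 36; total 130.
{Loc-4, Loc-5}: R1→Loc-5 24, R2→Loc-5 20, R3→Loc-5 50. Service 94; fixed 48; total 142.
{Loc-3, Loc-5}: R1→Loc-5 24, R2→Loc-3 12, R3→Loc-3 40. Service 76; fixed 71; total 147.
{Loc-1, Loc-2, Loc-3, Loc-4, Loc-5}: service 76 + fixed 133 = 209
No other subset beats 130.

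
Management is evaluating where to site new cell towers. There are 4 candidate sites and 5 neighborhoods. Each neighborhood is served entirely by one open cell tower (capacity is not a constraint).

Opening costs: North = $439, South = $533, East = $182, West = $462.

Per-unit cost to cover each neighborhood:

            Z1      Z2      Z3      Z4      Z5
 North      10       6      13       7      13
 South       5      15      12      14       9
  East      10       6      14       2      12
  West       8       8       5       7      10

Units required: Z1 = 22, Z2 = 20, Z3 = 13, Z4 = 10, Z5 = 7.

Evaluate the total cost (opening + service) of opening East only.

Total cost: 808

Each neighborhood is assigned to its cheapest site among the open ones.
{East}: Z1→East 10·22=220, Z2→East 6·20=120, Z3→East 14·13=182, Z4→East 2·10=20, Z5→East 12·7=84. Service 626; fixed 182; total 808.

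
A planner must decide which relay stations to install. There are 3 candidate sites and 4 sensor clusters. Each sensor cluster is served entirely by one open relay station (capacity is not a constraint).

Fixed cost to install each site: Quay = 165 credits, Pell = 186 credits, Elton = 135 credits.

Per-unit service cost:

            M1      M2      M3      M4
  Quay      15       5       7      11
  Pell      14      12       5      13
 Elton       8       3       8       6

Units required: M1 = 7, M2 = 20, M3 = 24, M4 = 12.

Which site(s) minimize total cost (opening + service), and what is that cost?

For any fixed open set, each sensor cluster goes to its cheapest open site; total = fixed + service.
{Elton}: M1→Elton 8·7=56, M2→Elton 3·20=60, M3→Elton 8·24=192, M4→Elton 6·12=72. Service 380; fixed 135; total 515.
{Pell, Elton}: service 308 + fixed 321 = 629
{Quay, Elton}: service 356 + fixed 300 = 656
{Quay, Pell, Elton}: M1→Elton 8·7=56, M2→Elton 3·20=60, M3→Pell 5·24=120, M4→Elton 6·12=72. Service 308; fixed 486; total 794.
No other subset beats 515.

Open Elton only; minimum total cost 515.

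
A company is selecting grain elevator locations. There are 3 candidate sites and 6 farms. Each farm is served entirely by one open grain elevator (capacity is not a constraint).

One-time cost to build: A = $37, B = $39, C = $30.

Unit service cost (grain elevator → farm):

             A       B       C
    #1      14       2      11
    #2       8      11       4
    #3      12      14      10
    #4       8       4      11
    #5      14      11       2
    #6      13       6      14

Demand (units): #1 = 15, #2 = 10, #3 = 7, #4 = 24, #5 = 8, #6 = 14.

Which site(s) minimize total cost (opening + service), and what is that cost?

Open B and C; minimum total cost 405.

For any fixed open set, each farm goes to its cheapest open site; total = fixed + service.
{B, C}: #1→B 2·15=30, #2→C 4·10=40, #3→C 10·7=70, #4→B 4·24=96, #5→C 2·8=16, #6→B 6·14=84. Service 336; fixed 69; total 405.
{A, B, C}: service 336 + fixed 106 = 442
{A, B}: #1→B 2·15=30, #2→A 8·10=80, #3→A 12·7=84, #4→B 4·24=96, #5→B 11·8=88, #6→B 6·14=84. Service 462; fixed 76; total 538.
{C}: #1→C 11·15=165, #2→C 4·10=40, #3→C 10·7=70, #4→C 11·24=264, #5→C 2·8=16, #6→C 14·14=196. Service 751; fixed 30; total 781.
No other subset beats 405.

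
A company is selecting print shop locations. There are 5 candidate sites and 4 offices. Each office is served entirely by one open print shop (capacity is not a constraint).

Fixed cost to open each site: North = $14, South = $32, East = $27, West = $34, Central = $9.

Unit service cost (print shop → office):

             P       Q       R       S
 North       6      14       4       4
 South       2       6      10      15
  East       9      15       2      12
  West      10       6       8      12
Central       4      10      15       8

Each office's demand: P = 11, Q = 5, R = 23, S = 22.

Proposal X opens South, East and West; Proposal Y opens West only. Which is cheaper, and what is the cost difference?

Proposal X: {South, East, West}: P→South 2·11=22, Q→South 6·5=30, R→East 2·23=46, S→East 12·22=264. Service 362; fixed 93; total 455.
Proposal Y: {West}: P→West 10·11=110, Q→West 6·5=30, R→West 8·23=184, S→West 12·22=264. Service 588; fixed 34; total 622.
Difference: |455 − 622| = 167.

Proposal X is cheaper by 167.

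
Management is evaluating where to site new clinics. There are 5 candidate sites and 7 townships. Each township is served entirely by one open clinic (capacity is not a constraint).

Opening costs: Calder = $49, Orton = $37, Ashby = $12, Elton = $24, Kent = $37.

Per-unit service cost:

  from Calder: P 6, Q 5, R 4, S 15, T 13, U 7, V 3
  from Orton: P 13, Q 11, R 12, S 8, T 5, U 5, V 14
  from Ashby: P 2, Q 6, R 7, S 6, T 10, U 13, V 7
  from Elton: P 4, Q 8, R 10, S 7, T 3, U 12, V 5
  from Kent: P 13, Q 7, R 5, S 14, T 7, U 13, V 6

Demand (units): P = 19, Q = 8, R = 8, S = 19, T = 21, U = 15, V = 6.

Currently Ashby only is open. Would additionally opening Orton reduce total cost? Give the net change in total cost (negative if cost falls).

Current service cost with {Ashby}: 703.
Adding Orton: each township re-picks its cheapest; new service cost 478, saving 225.
Extra fixed cost: 37. Net change = 37 − 225 = -188.
(Totals: 715 → 527.)

Yes — net change −188 (cost falls by 188).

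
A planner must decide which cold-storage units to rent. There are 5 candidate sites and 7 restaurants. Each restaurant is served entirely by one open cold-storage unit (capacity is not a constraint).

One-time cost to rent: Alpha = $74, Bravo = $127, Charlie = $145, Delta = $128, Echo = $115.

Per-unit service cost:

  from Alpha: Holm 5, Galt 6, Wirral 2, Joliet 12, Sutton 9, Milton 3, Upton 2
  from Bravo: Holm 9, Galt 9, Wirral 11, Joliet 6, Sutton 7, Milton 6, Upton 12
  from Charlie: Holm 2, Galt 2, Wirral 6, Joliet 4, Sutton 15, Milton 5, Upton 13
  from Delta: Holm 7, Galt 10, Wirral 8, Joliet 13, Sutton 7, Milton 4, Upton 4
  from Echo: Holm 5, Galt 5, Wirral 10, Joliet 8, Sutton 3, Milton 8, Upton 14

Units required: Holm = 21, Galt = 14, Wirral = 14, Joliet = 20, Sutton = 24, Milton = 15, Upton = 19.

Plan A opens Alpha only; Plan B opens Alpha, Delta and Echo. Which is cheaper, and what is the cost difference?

Plan A is cheaper by 5.

Plan A: {Alpha}: Holm→Alpha 5·21=105, Galt→Alpha 6·14=84, Wirral→Alpha 2·14=28, Joliet→Alpha 12·20=240, Sutton→Alpha 9·24=216, Milton→Alpha 3·15=45, Upton→Alpha 2·19=38. Service 756; fixed 74; total 830.
Plan B: {Alpha, Delta, Echo}: Holm→Alpha 5·21=105, Galt→Echo 5·14=70, Wirral→Alpha 2·14=28, Joliet→Echo 8·20=160, Sutton→Echo 3·24=72, Milton→Alpha 3·15=45, Upton→Alpha 2·19=38. Service 518; fixed 317; total 835.
Difference: |830 − 835| = 5.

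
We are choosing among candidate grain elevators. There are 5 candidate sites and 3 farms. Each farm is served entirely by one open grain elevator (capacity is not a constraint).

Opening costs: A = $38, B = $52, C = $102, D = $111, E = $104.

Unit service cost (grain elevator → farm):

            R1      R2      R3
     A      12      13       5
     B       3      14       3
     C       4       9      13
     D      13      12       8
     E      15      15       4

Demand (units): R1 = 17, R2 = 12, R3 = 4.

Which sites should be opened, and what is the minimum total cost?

Open B only; minimum total cost 283.

For any fixed open set, each farm goes to its cheapest open site; total = fixed + service.
{B}: R1→B 3·17=51, R2→B 14·12=168, R3→B 3·4=12. Service 231; fixed 52; total 283.
{A, B}: R1→B 3·17=51, R2→A 13·12=156, R3→B 3·4=12. Service 219; fixed 90; total 309.
{B, C}: service 171 + fixed 154 = 325
{A, B, C, D, E}: service 171 + fixed 407 = 578
No other subset beats 283.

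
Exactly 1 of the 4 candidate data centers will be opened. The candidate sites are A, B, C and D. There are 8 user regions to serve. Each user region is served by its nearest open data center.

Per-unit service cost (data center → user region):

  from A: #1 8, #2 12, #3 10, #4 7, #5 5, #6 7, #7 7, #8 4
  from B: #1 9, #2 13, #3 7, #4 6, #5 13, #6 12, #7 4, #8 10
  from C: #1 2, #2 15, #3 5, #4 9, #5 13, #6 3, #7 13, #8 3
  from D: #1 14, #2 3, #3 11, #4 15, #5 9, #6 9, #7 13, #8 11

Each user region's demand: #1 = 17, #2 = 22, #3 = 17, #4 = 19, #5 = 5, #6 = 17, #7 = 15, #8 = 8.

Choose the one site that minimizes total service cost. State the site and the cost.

With exactly 1 open, each user region uses its cheapest among the chosen.
{C}: #1→C 2·17=34, #2→C 15·22=330, #3→C 5·17=85, #4→C 9·19=171, #5→C 13·5=65, #6→C 3·17=51, #7→C 13·15=195, #8→C 3·8=24. Service cost 955.
{A}: service cost 984
{B}: service cost 1081
Among all 4 size-1 choices, {C} is lowest.

Choose C only; total service cost 955.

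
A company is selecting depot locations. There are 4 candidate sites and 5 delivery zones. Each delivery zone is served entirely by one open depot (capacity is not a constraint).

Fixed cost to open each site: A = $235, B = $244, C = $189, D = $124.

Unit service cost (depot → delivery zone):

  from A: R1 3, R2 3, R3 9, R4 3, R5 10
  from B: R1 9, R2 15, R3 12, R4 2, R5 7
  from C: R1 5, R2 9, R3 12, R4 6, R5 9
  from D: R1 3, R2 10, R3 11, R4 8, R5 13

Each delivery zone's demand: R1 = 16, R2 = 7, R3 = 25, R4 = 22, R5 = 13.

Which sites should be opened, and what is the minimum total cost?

For any fixed open set, each delivery zone goes to its cheapest open site; total = fixed + service.
{A}: R1→A 3·16=48, R2→A 3·7=21, R3→A 9·25=225, R4→A 3·22=66, R5→A 10·13=130. Service 490; fixed 235; total 725.
{A, D}: service 490 + fixed 359 = 849
{D}: service 738 + fixed 124 = 862
{A, B, C, D}: service 429 + fixed 792 = 1221
(All 15 nonempty subsets were checked; A only is lowest.)

Open A only; minimum total cost 725.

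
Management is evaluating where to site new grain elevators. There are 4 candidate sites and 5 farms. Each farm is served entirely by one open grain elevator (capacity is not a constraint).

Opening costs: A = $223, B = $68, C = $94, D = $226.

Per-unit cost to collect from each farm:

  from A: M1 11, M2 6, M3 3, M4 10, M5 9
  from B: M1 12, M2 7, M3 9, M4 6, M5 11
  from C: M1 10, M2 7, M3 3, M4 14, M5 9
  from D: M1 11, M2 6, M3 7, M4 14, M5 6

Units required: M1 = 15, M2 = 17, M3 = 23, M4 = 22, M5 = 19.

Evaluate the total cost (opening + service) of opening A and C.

Total cost: 1029

Each farm is assigned to its cheapest site among the open ones.
{A, C}: M1→C 10·15=150, M2→A 6·17=102, M3→A 3·23=69, M4→A 10·22=220, M5→A 9·19=171. Service 712; fixed 317; total 1029.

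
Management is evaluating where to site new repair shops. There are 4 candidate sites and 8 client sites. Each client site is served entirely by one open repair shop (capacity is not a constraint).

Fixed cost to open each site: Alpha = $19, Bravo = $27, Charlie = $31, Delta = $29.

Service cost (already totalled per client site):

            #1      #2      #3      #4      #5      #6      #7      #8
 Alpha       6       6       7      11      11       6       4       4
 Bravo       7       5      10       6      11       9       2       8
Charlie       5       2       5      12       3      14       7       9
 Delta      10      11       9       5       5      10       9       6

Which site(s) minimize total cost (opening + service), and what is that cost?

Open Alpha only; minimum total cost 74.

For any fixed open set, each client site goes to its cheapest open site; total = fixed + service.
{Alpha}: #1→Alpha 6, #2→Alpha 6, #3→Alpha 7, #4→Alpha 11, #5→Alpha 11, #6→Alpha 6, #7→Alpha 4, #8→Alpha 4. Service 55; fixed 19; total 74.
{Bravo}: #1→Bravo 7, #2→Bravo 5, #3→Bravo 10, #4→Bravo 6, #5→Bravo 11, #6→Bravo 9, #7→Bravo 2, #8→Bravo 8. Service 58; fixed 27; total 85.
{Charlie}: service 57 + fixed 31 = 88
{Alpha, Bravo, Charlie, Delta}: #1→Charlie 5, #2→Charlie 2, #3→Charlie 5, #4→Delta 5, #5→Charlie 3, #6→Alpha 6, #7→Bravo 2, #8→Alpha 4. Service 32; fixed 106; total 138.
No other subset beats 74.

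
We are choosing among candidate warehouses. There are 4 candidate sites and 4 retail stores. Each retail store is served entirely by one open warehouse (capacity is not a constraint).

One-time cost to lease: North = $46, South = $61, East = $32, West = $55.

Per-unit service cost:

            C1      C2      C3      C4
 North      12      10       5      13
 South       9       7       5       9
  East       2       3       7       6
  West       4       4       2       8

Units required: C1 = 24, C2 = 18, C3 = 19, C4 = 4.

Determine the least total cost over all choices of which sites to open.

Minimum total cost: 251

For any fixed open set, each retail store goes to its cheapest open site; total = fixed + service.
{East, West}: C1→East 2·24=48, C2→East 3·18=54, C3→West 2·19=38, C4→East 6·4=24. Service 164; fixed 87; total 251.
{East}: service 259 + fixed 32 = 291
{West}: service 238 + fixed 55 = 293
{North, South, East, West}: C1→East 2·24=48, C2→East 3·18=54, C3→West 2·19=38, C4→East 6·4=24. Service 164; fixed 194; total 358.
(All 15 nonempty subsets were checked; East and West is lowest.)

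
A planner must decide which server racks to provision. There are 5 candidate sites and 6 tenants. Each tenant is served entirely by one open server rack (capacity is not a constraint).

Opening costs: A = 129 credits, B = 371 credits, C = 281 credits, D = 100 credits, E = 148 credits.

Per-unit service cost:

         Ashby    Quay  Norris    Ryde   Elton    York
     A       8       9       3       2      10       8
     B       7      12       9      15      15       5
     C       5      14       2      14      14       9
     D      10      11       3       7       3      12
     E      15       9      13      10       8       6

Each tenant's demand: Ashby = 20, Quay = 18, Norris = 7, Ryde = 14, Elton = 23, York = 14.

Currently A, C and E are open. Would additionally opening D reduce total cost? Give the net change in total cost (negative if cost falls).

Current service cost with {A, C, E}: 572.
Adding D: each tenant re-picks its cheapest; new service cost 457, saving 115.
Extra fixed cost: 100. Net change = 100 − 115 = -15.
(Totals: 1130 → 1115.)

Yes — net change −15 (cost falls by 15).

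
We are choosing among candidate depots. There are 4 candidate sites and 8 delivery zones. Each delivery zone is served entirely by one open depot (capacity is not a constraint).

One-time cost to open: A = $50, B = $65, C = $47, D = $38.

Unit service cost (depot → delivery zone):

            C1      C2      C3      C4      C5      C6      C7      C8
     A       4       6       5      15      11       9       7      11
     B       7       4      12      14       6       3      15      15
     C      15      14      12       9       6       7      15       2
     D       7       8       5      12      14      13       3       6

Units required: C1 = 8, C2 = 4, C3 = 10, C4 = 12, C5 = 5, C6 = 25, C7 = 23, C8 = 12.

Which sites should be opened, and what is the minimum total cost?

Open B, C and D; minimum total cost 578.

For any fixed open set, each delivery zone goes to its cheapest open site; total = fixed + service.
{B, C, D}: C1→B 7·8=56, C2→B 4·4=16, C3→D 5·10=50, C4→C 9·12=108, C5→B 6·5=30, C6→B 3·25=75, C7→D 3·23=69, C8→C 2·12=24. Service 428; fixed 150; total 578.
{A, B, C, D}: service 404 + fixed 200 = 604
{B, D}: C1→B 7·8=56, C2→B 4·4=16, C3→D 5·10=50, C4→D 12·12=144, C5→B 6·5=30, C6→B 3·25=75, C7→D 3·23=69, C8→D 6·12=72. Service 512; fixed 103; total 615.
{D}: C1→D 7·8=56, C2→D 8·4=32, C3→D 5·10=50, C4→D 12·12=144, C5→D 14·5=70, C6→D 13·25=325, C7→D 3·23=69, C8→D 6·12=72. Service 818; fixed 38; total 856.
No other subset beats 578.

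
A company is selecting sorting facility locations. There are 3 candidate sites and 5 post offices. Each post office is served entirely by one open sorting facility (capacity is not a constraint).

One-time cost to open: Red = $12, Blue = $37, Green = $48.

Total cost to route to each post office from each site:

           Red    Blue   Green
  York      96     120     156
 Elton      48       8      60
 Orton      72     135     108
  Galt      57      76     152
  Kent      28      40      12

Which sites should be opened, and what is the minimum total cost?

Open Red and Blue; minimum total cost 310.

For any fixed open set, each post office goes to its cheapest open site; total = fixed + service.
{Red, Blue}: York→Red 96, Elton→Blue 8, Orton→Red 72, Galt→Red 57, Kent→Red 28. Service 261; fixed 49; total 310.
{Red}: York→Red 96, Elton→Red 48, Orton→Red 72, Galt→Red 57, Kent→Red 28. Service 301; fixed 12; total 313.
{Red, Blue, Green}: service 245 + fixed 97 = 342
No other subset beats 310.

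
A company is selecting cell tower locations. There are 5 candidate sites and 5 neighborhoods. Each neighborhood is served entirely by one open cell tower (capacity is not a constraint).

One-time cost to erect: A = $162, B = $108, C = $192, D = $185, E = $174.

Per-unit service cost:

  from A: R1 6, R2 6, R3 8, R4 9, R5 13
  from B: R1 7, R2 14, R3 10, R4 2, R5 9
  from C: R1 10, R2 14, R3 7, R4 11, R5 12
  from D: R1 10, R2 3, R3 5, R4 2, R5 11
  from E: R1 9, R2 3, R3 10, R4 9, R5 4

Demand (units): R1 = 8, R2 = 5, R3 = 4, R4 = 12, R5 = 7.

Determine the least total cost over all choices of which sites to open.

For any fixed open set, each neighborhood goes to its cheapest open site; total = fixed + service.
{B}: R1→B 7·8=56, R2→B 14·5=70, R3→B 10·4=40, R4→B 2·12=24, R5→B 9·7=63. Service 253; fixed 108; total 361.
{D}: service 216 + fixed 185 = 401
{E}: R1→E 9·8=72, R2→E 3·5=15, R3→E 10·4=40, R4→E 9·12=108, R5→E 4·7=28. Service 263; fixed 174; total 437.
{A, B, C, D, E}: R1→A 6·8=48, R2→D 3·5=15, R3→D 5·4=20, R4→B 2·12=24, R5→E 4·7=28. Service 135; fixed 821; total 956.
No other subset beats 361.

Minimum total cost: 361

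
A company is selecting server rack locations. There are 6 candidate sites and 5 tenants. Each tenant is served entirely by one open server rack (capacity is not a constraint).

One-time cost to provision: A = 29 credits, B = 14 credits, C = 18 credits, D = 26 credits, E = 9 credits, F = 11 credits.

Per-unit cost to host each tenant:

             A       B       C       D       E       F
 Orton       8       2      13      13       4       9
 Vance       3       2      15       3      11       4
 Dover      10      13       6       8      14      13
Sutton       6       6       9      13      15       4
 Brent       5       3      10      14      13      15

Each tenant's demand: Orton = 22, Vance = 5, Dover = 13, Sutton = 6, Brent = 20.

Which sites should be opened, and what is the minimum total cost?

For any fixed open set, each tenant goes to its cheapest open site; total = fixed + service.
{B, C, F}: Orton→B 2·22=44, Vance→B 2·5=10, Dover→C 6·13=78, Sutton→F 4·6=24, Brent→B 3·20=60. Service 216; fixed 43; total 259.
{B, C}: service 228 + fixed 32 = 260
{B, C, E, F}: service 216 + fixed 52 = 268
{A, B, C, D, E, F}: Orton→B 2·22=44, Vance→B 2·5=10, Dover→C 6·13=78, Sutton→F 4·6=24, Brent→B 3·20=60. Service 216; fixed 107; total 323.
No other subset beats 259.

Open B, C and F; minimum total cost 259.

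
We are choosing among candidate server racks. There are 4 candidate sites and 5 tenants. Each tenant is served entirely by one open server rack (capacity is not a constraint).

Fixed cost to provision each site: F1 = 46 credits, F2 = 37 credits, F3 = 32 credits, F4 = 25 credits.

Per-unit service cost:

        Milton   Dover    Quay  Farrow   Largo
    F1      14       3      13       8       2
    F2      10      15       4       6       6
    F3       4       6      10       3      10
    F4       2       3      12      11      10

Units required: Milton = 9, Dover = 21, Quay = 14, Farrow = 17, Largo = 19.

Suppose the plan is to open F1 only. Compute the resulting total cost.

Each tenant is assigned to its cheapest site among the open ones.
{F1}: Milton→F1 14·9=126, Dover→F1 3·21=63, Quay→F1 13·14=182, Farrow→F1 8·17=136, Largo→F1 2·19=38. Service 545; fixed 46; total 591.

Total cost: 591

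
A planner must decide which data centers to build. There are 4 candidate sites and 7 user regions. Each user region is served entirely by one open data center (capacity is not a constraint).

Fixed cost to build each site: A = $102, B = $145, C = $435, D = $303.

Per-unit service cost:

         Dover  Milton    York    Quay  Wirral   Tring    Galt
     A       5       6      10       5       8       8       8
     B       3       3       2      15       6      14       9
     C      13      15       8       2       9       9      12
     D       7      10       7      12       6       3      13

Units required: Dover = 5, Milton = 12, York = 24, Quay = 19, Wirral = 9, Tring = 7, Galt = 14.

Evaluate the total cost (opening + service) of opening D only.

Each user region is assigned to its cheapest site among the open ones.
{D}: Dover→D 7·5=35, Milton→D 10·12=120, York→D 7·24=168, Quay→D 12·19=228, Wirral→D 6·9=54, Tring→D 3·7=21, Galt→D 13·14=182. Service 808; fixed 303; total 1111.

Total cost: 1111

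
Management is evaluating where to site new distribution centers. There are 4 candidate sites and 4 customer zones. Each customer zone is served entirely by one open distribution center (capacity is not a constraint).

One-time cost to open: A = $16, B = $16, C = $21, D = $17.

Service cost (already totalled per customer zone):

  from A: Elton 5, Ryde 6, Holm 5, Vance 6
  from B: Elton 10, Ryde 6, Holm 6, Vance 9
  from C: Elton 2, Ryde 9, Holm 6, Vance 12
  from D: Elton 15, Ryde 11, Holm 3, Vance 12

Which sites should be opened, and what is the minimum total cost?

For any fixed open set, each customer zone goes to its cheapest open site; total = fixed + service.
{A}: Elton→A 5, Ryde→A 6, Holm→A 5, Vance→A 6. Service 22; fixed 16; total 38.
{B}: Elton→B 10, Ryde→B 6, Holm→B 6, Vance→B 9. Service 31; fixed 16; total 47.
{C}: service 29 + fixed 21 = 50
{A, B, C, D}: service 17 + fixed 70 = 87
No other subset beats 38.

Open A only; minimum total cost 38.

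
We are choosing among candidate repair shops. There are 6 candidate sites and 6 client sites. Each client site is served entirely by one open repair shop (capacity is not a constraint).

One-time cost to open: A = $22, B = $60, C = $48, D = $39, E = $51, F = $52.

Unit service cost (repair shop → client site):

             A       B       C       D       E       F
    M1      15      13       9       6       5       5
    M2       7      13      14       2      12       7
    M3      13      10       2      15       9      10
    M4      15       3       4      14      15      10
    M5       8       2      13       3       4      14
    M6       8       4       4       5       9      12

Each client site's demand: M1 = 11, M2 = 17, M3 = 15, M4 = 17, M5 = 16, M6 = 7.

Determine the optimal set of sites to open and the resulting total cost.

For any fixed open set, each client site goes to its cheapest open site; total = fixed + service.
{C, D}: M1→D 6·11=66, M2→D 2·17=34, M3→C 2·15=30, M4→C 4·17=68, M5→D 3·16=48, M6→C 4·7=28. Service 274; fixed 87; total 361.
{A, C, D}: service 274 + fixed 109 = 383
{B, C, D}: service 241 + fixed 147 = 388
{A, B, C, D, E, F}: service 230 + fixed 272 = 502
No other subset beats 361.

Open C and D; minimum total cost 361.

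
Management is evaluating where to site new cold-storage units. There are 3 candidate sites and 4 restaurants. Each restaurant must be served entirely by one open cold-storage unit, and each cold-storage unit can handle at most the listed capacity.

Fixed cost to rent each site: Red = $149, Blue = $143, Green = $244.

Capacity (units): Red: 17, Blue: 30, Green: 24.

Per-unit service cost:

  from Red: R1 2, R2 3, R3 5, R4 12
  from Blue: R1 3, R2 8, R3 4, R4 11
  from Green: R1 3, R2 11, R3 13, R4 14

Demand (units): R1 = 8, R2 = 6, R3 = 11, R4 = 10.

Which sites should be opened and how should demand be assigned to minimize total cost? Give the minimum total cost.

Open {Red, Blue}: R1→Red 2·8=16, R2→Red 3·6=18, R3→Blue 4·11=44, R4→Blue 11·10=110.
Loads: Red carries 14/17, Blue carries 21/30. Service 188; fixed 292; total 480.
Next best feasible plan costs 488.

Minimum total cost: 480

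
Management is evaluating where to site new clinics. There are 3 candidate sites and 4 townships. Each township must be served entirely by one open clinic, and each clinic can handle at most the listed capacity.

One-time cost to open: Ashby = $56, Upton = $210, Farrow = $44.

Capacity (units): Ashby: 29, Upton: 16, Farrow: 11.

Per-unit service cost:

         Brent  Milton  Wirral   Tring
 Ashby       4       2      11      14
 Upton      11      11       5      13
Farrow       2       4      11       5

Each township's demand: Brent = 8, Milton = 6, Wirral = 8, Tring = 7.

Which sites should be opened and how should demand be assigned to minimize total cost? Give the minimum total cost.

Minimum total cost: 267

Open {Ashby, Farrow}: Brent→Ashby 4·8=32, Milton→Ashby 2·6=12, Wirral→Ashby 11·8=88, Tring→Farrow 5·7=35.
Loads: Ashby carries 22/29, Farrow carries 7/11. Service 167; fixed 100; total 267.
Next best feasible plan costs 286.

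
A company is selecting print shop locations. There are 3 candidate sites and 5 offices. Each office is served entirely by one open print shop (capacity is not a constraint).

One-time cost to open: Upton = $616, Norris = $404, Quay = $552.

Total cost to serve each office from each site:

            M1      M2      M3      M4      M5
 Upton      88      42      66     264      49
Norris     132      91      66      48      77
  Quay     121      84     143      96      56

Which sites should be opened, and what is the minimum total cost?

For any fixed open set, each office goes to its cheapest open site; total = fixed + service.
{Norris}: M1→Norris 132, M2→Norris 91, M3→Norris 66, M4→Norris 48, M5→Norris 77. Service 414; fixed 404; total 818.
{Quay}: service 500 + fixed 552 = 1052
{Upton}: M1→Upton 88, M2→Upton 42, M3→Upton 66, M4→Upton 264, M5→Upton 49. Service 509; fixed 616; total 1125.
{Upton, Norris, Quay}: service 293 + fixed 1572 = 1865
No other subset beats 818.

Open Norris only; minimum total cost 818.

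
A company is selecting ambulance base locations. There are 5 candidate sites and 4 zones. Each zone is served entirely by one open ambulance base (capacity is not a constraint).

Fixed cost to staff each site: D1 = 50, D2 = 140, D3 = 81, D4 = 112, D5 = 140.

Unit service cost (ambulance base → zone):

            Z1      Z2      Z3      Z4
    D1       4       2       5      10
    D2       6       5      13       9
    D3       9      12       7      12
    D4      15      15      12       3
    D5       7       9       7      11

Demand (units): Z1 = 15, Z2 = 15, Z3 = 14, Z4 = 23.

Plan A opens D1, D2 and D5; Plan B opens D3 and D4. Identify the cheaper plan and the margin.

Plan A: {D1, D2, D5}: Z1→D1 4·15=60, Z2→D1 2·15=30, Z3→D1 5·14=70, Z4→D2 9·23=207. Service 367; fixed 330; total 697.
Plan B: {D3, D4}: Z1→D3 9·15=135, Z2→D3 12·15=180, Z3→D3 7·14=98, Z4→D4 3·23=69. Service 482; fixed 193; total 675.
Difference: |697 − 675| = 22.

Plan B is cheaper by 22.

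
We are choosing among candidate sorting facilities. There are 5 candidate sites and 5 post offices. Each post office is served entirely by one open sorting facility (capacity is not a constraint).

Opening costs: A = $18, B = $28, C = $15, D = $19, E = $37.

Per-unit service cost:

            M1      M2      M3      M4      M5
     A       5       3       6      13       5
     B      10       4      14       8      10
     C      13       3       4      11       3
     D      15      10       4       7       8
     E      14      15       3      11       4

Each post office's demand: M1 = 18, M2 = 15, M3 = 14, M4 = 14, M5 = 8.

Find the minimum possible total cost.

Minimum total cost: 365

For any fixed open set, each post office goes to its cheapest open site; total = fixed + service.
{A, C, D}: M1→A 5·18=90, M2→A 3·15=45, M3→C 4·14=56, M4→D 7·14=98, M5→C 3·8=24. Service 313; fixed 52; total 365.
{A, D}: M1→A 5·18=90, M2→A 3·15=45, M3→D 4·14=56, M4→D 7·14=98, M5→A 5·8=40. Service 329; fixed 37; total 366.
{A, D, E}: service 307 + fixed 74 = 381
{A, B, C, D, E}: service 299 + fixed 117 = 416
No other subset beats 365.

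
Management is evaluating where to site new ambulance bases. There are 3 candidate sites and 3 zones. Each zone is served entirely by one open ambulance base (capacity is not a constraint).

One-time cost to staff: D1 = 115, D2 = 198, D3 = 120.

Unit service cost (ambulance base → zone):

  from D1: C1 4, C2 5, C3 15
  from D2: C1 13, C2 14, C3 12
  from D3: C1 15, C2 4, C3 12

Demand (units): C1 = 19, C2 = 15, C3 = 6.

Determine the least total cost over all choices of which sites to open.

Minimum total cost: 356

For any fixed open set, each zone goes to its cheapest open site; total = fixed + service.
{D1}: C1→D1 4·19=76, C2→D1 5·15=75, C3→D1 15·6=90. Service 241; fixed 115; total 356.
{D1, D3}: service 208 + fixed 235 = 443
{D1, D2}: C1→D1 4·19=76, C2→D1 5·15=75, C3→D2 12·6=72. Service 223; fixed 313; total 536.
{D1, D2, D3}: C1→D1 4·19=76, C2→D3 4·15=60, C3→D2 12·6=72. Service 208; fixed 433; total 641.
No other subset beats 356.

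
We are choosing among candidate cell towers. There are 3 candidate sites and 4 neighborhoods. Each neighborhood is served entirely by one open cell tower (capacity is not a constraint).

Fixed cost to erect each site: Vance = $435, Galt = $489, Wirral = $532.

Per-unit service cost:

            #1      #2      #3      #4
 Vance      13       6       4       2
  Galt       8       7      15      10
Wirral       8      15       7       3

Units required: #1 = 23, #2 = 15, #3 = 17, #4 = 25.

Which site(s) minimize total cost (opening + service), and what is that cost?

For any fixed open set, each neighborhood goes to its cheapest open site; total = fixed + service.
{Vance}: #1→Vance 13·23=299, #2→Vance 6·15=90, #3→Vance 4·17=68, #4→Vance 2·25=50. Service 507; fixed 435; total 942.
{Wirral}: #1→Wirral 8·23=184, #2→Wirral 15·15=225, #3→Wirral 7·17=119, #4→Wirral 3·25=75. Service 603; fixed 532; total 1135.
{Galt}: #1→Galt 8·23=184, #2→Galt 7·15=105, #3→Galt 15·17=255, #4→Galt 10·25=250. Service 794; fixed 489; total 1283.
{Vance, Galt, Wirral}: service 392 + fixed 1456 = 1848
(All 7 nonempty subsets were checked; Vance only is lowest.)

Open Vance only; minimum total cost 942.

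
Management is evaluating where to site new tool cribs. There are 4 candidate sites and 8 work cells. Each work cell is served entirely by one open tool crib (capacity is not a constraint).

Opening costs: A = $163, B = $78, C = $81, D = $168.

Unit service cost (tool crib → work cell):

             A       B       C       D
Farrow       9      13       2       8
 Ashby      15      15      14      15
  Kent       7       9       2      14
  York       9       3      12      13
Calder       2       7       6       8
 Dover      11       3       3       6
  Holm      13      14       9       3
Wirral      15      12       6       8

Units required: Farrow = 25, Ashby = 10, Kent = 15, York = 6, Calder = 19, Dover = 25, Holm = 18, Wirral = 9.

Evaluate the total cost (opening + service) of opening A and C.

Total cost: 847

Each work cell is assigned to its cheapest site among the open ones.
{A, C}: Farrow→C 2·25=50, Ashby→C 14·10=140, Kent→C 2·15=30, York→A 9·6=54, Calder→A 2·19=38, Dover→C 3·25=75, Holm→C 9·18=162, Wirral→C 6·9=54. Service 603; fixed 244; total 847.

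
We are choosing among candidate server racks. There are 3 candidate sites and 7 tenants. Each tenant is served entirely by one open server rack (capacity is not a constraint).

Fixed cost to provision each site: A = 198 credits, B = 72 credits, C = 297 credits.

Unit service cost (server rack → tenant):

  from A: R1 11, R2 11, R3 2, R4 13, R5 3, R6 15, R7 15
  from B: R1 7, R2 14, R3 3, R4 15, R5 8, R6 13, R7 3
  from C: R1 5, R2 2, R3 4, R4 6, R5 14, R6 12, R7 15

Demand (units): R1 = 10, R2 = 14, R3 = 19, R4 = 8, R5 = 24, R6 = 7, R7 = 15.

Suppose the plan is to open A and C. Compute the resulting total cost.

Total cost: 1040

Each tenant is assigned to its cheapest site among the open ones.
{A, C}: R1→C 5·10=50, R2→C 2·14=28, R3→A 2·19=38, R4→C 6·8=48, R5→A 3·24=72, R6→C 12·7=84, R7→A 15·15=225. Service 545; fixed 495; total 1040.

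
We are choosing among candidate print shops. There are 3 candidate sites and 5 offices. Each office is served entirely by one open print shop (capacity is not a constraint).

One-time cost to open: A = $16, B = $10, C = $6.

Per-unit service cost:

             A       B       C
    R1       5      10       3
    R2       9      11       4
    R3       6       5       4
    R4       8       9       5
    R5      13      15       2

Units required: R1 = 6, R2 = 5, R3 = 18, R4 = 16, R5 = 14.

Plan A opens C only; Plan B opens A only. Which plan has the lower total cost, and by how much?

Plan A: {C}: R1→C 3·6=18, R2→C 4·5=20, R3→C 4·18=72, R4→C 5·16=80, R5→C 2·14=28. Service 218; fixed 6; total 224.
Plan B: {A}: R1→A 5·6=30, R2→A 9·5=45, R3→A 6·18=108, R4→A 8·16=128, R5→A 13·14=182. Service 493; fixed 16; total 509.
Difference: |224 − 509| = 285.

Plan A is cheaper by 285.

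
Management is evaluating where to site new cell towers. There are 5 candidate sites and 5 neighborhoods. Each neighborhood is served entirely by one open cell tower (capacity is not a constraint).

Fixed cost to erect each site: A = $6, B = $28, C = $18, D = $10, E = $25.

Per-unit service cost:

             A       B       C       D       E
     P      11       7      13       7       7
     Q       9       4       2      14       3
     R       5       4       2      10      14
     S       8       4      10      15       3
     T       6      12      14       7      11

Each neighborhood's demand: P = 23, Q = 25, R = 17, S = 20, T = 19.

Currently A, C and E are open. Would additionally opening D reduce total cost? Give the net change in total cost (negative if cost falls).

No — net change +10 (cost rises by 10).

Current service cost with {A, C, E}: 419.
Adding D: each neighborhood re-picks its cheapest; new service cost 419, saving 0.
Extra fixed cost: 10. Net change = 10 − 0 = 10.
(Totals: 468 → 478.)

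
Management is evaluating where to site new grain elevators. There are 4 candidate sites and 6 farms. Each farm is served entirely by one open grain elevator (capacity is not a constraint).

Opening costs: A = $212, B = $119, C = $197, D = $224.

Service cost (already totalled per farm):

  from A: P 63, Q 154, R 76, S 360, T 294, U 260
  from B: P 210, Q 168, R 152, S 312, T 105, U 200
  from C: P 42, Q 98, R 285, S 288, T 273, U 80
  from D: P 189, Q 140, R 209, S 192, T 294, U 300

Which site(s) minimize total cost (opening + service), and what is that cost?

Open B and C; minimum total cost 1081.

For any fixed open set, each farm goes to its cheapest open site; total = fixed + service.
{B, C}: P→C 42, Q→C 98, R→B 152, S→C 288, T→B 105, U→C 80. Service 765; fixed 316; total 1081.
{B, C, D}: service 669 + fixed 540 = 1209
{A, B, C}: service 689 + fixed 528 = 1217
{A, B, C, D}: P→C 42, Q→C 98, R→A 76, S→D 192, T→B 105, U→C 80. Service 593; fixed 752; total 1345.
No other subset beats 1081.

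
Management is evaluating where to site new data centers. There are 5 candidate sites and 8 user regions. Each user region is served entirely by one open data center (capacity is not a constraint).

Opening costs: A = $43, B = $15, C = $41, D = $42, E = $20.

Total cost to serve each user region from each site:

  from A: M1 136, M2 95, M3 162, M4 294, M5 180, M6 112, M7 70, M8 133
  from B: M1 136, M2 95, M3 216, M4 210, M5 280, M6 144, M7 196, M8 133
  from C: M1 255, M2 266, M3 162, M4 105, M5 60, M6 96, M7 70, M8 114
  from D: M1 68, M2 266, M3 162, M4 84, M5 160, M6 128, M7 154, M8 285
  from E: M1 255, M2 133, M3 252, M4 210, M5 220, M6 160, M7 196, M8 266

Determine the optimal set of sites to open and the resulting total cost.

For any fixed open set, each user region goes to its cheapest open site; total = fixed + service.
{B, C, D}: M1→D 68, M2→B 95, M3→C 162, M4→D 84, M5→C 60, M6→C 96, M7→C 70, M8→C 114. Service 749; fixed 98; total 847.
{B, C, D, E}: service 749 + fixed 118 = 867
{A, C, D}: M1→D 68, M2→A 95, M3→A 162, M4→D 84, M5→C 60, M6→C 96, M7→A 70, M8→C 114. Service 749; fixed 126; total 875.
{A, B, C, D, E}: M1→D 68, M2→A 95, M3→A 162, M4→D 84, M5→C 60, M6→C 96, M7→A 70, M8→C 114. Service 749; fixed 161; total 910.
No other subset beats 847.

Open B, C and D; minimum total cost 847.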